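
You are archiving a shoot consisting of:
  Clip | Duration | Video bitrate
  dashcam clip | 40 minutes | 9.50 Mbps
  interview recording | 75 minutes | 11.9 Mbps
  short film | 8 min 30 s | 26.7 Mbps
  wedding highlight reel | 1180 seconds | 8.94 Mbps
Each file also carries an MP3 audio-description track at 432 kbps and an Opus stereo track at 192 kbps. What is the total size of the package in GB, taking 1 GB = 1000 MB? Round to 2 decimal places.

13.23 GB

Audio total: 432 + 192 = 624 kbps = 0.624 Mbps.
dashcam clip: 10.124 Mbps × 2400 s = 24297.6 Mb
interview recording: 12.524 Mbps × 4500 s = 56358.0 Mb
short film: 27.324 Mbps × 510 s = 13935.2 Mb
wedding highlight reel: 9.564 Mbps × 1180 s = 11285.5 Mb
Total: 105876.4 Mb = 13234.5 MB.
= 13.23 GB.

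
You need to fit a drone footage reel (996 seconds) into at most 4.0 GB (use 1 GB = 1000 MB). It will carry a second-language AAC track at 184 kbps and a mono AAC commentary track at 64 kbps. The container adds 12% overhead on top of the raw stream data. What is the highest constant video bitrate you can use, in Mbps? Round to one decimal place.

Budget: 4.0 GB = 32000.0 Mb.
Stream payload after overhead: 32000.0 / 1.12 = 28571.4 Mb.
Total bitrate budget: 28571.4 Mb / 996 s = 28.686 Mbps.
Audio total: 184 + 64 = 248 kbps = 0.248 Mbps.
Video: 28.686 − 0.248 = 28.438 Mbps.

28.4 Mbps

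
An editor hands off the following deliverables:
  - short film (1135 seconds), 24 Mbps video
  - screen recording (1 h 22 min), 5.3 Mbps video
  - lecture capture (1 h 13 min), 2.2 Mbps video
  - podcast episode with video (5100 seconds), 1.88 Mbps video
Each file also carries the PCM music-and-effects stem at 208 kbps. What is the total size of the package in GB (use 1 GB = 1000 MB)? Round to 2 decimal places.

9.47 GB

Audio: 208 kbps = 0.208 Mbps.
short film: 24.208 Mbps × 1135 s = 27476.1 Mb
screen recording: 5.508 Mbps × 4920 s = 27099.4 Mb
lecture capture: 2.408 Mbps × 4380 s = 10547.0 Mb
podcast episode with video: 2.088 Mbps × 5100 s = 10648.8 Mb
Total: 75771.3 Mb = 9471.4 MB.
= 9.471 GB.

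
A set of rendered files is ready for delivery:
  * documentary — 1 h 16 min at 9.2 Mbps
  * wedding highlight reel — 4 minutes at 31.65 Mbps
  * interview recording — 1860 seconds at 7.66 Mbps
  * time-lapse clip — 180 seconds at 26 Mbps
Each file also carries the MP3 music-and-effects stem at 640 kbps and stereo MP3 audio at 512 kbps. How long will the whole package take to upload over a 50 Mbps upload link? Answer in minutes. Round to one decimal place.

25.5 minutes

Audio total: 640 + 512 = 1152 kbps = 1.152 Mbps.
documentary: 10.352 Mbps × 4560 s = 47205.1 Mb
wedding highlight reel: 32.802 Mbps × 240 s = 7872.5 Mb
interview recording: 8.812 Mbps × 1860 s = 16390.3 Mb
time-lapse clip: 27.152 Mbps × 180 s = 4887.4 Mb
Total: 76355.3 Mb = 9544.4 MB.
At 50 Mbps: 76355.3 / 50 = 1527 s ≈ 25.5 minutes.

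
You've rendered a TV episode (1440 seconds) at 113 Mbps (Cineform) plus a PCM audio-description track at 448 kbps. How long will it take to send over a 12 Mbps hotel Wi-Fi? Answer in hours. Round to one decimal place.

3.8 hours

Audio: 448 kbps = 0.448 Mbps.
Total bitrate: 113.448 Mbps.
File: 113.448 Mbps × 1440 s = 163365.1 Mb.
At 12 Mbps: 163365.1 / 12 = 13613.8 s ≈ 3.78 hours.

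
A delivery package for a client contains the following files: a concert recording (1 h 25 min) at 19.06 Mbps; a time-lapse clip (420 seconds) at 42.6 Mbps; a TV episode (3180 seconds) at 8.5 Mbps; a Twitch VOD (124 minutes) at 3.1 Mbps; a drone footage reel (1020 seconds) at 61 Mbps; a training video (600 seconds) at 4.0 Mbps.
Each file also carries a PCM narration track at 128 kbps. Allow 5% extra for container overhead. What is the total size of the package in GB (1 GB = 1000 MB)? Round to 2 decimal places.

Audio: 128 kbps = 0.128 Mbps.
concert recording: 19.188 Mbps × 5100 s × 1.05 = 102751.7 Mb
time-lapse clip: 42.728 Mbps × 420 s × 1.05 = 18843.0 Mb
TV episode: 8.628 Mbps × 3180 s × 1.05 = 28808.9 Mb
Twitch VOD: 3.228 Mbps × 7440 s × 1.05 = 25217.1 Mb
drone footage reel: 61.128 Mbps × 1020 s × 1.05 = 65468.1 Mb
training video: 4.128 Mbps × 600 s × 1.05 = 2600.6 Mb
Total: 243689.5 Mb = 30461.2 MB.
= 30.46 GB.

30.46 GB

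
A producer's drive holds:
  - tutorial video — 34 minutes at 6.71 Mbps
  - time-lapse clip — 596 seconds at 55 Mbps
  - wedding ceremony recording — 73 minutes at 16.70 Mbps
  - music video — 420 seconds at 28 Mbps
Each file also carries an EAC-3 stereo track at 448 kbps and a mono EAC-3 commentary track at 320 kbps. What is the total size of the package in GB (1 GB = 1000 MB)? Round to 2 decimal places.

17.14 GB

Audio total: 448 + 320 = 768 kbps = 0.768 Mbps.
tutorial video: 7.478 Mbps × 2040 s = 15255.1 Mb
time-lapse clip: 55.768 Mbps × 596 s = 33237.7 Mb
wedding ceremony recording: 17.468 Mbps × 4380 s = 76509.8 Mb
music video: 28.768 Mbps × 420 s = 12082.6 Mb
Total: 137085.2 Mb = 17135.7 MB.
= 17.14 GB.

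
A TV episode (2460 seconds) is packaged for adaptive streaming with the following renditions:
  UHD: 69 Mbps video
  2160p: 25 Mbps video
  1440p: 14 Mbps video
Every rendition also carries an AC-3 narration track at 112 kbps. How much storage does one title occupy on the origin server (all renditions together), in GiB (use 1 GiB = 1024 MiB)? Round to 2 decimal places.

Audio: 112 kbps = 0.112 Mbps.
Sum of rendition bitrates: (69+0.112) + (25+0.112) + (14+0.112) = 108.336 Mbps.
× 2460 s = 266,507 Mb = 33,313 MB = 31.03 GiB.

31.03 GiB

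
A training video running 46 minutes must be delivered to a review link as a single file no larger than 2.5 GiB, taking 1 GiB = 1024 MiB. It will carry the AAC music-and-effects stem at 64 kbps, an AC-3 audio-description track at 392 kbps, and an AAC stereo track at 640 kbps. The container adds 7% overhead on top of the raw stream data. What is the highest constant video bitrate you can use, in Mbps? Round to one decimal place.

6.2 Mbps

Budget: 2.5 GiB = 21474.8 Mb.
Stream payload after overhead: 21474.8 / 1.07 = 20069.9 Mb.
46 min = 2760 s
Total bitrate budget: 20069.9 Mb / 2760 s = 7.272 Mbps.
Audio total: 64 + 392 + 640 = 1096 kbps = 1.096 Mbps.
Video: 7.272 − 1.096 = 6.176 Mbps.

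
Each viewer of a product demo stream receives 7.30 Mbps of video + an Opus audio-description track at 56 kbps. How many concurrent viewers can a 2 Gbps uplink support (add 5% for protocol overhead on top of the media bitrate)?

258

Audio: 56 kbps = 0.056 Mbps.
Per-viewer media rate: 7.356 Mbps.
On the wire with 5% overhead: 7.724 Mbps.
2 Gbps = 2,000 Mbps; 2,000 / 7.724 = 258.94 → 258 viewers.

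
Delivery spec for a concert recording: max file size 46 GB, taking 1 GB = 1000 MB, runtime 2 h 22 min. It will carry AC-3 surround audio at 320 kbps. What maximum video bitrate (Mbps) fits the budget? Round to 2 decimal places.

42.87 Mbps

Budget: 46 GB = 368000.0 Mb.
2 h 22 min = 142 min = 8520 s
Total bitrate budget: 368000.0 Mb / 8520 s = 43.192 Mbps.
Audio: 320 kbps = 0.320 Mbps.
Video: 43.192 − 0.320 = 42.872 Mbps.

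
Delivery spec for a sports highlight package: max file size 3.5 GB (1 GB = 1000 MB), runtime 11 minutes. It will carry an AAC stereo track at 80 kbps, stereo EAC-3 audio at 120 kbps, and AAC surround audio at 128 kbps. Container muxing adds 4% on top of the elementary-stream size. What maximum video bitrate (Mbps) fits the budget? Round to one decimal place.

Budget: 3.5 GB = 28000.0 Mb.
Stream payload after overhead: 28000.0 / 1.04 = 26923.1 Mb.
11 min = 660 s
Total bitrate budget: 26923.1 Mb / 660 s = 40.793 Mbps.
Audio total: 80 + 120 + 128 = 328 kbps = 0.328 Mbps.
Video: 40.793 − 0.328 = 40.465 Mbps.

40.5 Mbps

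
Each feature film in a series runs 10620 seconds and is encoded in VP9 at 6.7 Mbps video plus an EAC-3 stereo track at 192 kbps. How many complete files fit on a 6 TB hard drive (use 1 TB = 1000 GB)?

655

Audio: 192 kbps = 0.192 Mbps.
Total bitrate: 6.892 Mbps.
Per item: 6.892 Mbps × 10620 s = 73,193 Mb = 9,149 MB.
Capacity: 6 TB = 48,000,000 Mb; 655.80 items → 655 complete.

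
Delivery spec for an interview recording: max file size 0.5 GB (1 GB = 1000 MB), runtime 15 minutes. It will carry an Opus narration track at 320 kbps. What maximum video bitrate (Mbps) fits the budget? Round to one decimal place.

4.1 Mbps

Budget: 0.5 GB = 4000.0 Mb.
15 min = 900 s
Total bitrate budget: 4000.0 Mb / 900 s = 4.444 Mbps.
Audio: 320 kbps = 0.320 Mbps.
Video: 4.444 − 0.320 = 4.124 Mbps.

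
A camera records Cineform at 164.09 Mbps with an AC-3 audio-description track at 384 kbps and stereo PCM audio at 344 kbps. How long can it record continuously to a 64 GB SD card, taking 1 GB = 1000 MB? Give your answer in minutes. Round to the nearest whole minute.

Audio total: 384 + 344 = 728 kbps = 0.728 Mbps.
Total bitrate: 164.09 + 0.728 = 164.818 Mbps.
Capacity: 64 GB = 512,000 Mb.
Recording time: 512,000 / 164.818 = 3,106 s ≈ 51.8 minutes.

52 minutes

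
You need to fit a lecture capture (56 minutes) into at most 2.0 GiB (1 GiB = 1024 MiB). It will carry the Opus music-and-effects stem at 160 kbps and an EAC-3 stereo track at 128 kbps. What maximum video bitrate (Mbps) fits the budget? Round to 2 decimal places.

4.83 Mbps

Budget: 2.0 GiB = 17179.9 Mb.
56 min = 3360 s
Total bitrate budget: 17179.9 Mb / 3360 s = 5.113 Mbps.
Audio total: 160 + 128 = 288 kbps = 0.288 Mbps.
Video: 5.113 − 0.288 = 4.825 Mbps.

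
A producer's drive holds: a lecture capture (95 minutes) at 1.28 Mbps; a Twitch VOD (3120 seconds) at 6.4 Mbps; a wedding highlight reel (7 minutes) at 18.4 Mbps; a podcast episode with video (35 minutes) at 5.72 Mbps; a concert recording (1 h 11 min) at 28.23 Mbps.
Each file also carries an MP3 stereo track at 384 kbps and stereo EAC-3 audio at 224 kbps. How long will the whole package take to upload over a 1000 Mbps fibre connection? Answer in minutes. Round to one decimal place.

Audio total: 384 + 224 = 608 kbps = 0.608 Mbps.
lecture capture: 1.888 Mbps × 5700 s = 10761.6 Mb
Twitch VOD: 7.008 Mbps × 3120 s = 21865.0 Mb
wedding highlight reel: 19.008 Mbps × 420 s = 7983.4 Mb
podcast episode with video: 6.328 Mbps × 2100 s = 13288.8 Mb
concert recording: 28.838 Mbps × 4260 s = 122849.9 Mb
Total: 176748.6 Mb = 22093.6 MB.
At 1000 Mbps: 176748.6 / 1000 = 177 s ≈ 2.95 minutes.

2.9 minutes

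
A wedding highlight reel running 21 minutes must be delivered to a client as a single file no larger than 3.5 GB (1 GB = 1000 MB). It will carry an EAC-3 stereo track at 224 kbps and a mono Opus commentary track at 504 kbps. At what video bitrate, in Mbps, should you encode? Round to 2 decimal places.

Budget: 3.5 GB = 28000.0 Mb.
21 min = 1260 s
Total bitrate budget: 28000.0 Mb / 1260 s = 22.222 Mbps.
Audio total: 224 + 504 = 728 kbps = 0.728 Mbps.
Video: 22.222 − 0.728 = 21.494 Mbps.

21.49 Mbps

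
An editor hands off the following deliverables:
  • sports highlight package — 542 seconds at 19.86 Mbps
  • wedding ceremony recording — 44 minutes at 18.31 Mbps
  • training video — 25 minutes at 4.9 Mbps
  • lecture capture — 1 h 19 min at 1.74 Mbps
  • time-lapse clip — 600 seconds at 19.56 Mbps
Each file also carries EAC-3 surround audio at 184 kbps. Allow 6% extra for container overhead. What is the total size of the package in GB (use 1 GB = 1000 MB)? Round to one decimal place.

11.7 GB

Audio: 184 kbps = 0.184 Mbps.
sports highlight package: 20.044 Mbps × 542 s × 1.06 = 11515.7 Mb
wedding ceremony recording: 18.494 Mbps × 2640 s × 1.06 = 51753.6 Mb
training video: 5.084 Mbps × 1500 s × 1.06 = 8083.6 Mb
lecture capture: 1.924 Mbps × 4740 s × 1.06 = 9666.9 Mb
time-lapse clip: 19.744 Mbps × 600 s × 1.06 = 12557.2 Mb
Total: 93577.0 Mb = 11697.1 MB.
= 11.70 GB.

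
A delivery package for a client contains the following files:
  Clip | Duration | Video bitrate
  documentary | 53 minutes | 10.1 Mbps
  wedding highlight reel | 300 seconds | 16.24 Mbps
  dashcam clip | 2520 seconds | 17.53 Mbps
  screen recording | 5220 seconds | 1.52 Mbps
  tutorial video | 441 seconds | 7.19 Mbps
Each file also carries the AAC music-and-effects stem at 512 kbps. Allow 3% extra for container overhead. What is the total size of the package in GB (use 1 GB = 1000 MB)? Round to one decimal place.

Audio: 512 kbps = 0.512 Mbps.
documentary: 10.612 Mbps × 3180 s × 1.03 = 34758.5 Mb
wedding highlight reel: 16.752 Mbps × 300 s × 1.03 = 5176.4 Mb
dashcam clip: 18.042 Mbps × 2520 s × 1.03 = 46829.8 Mb
screen recording: 2.032 Mbps × 5220 s × 1.03 = 10925.3 Mb
tutorial video: 7.702 Mbps × 441 s × 1.03 = 3498.5 Mb
Total: 101188.5 Mb = 12648.6 MB.
= 12.65 GB.

12.6 GB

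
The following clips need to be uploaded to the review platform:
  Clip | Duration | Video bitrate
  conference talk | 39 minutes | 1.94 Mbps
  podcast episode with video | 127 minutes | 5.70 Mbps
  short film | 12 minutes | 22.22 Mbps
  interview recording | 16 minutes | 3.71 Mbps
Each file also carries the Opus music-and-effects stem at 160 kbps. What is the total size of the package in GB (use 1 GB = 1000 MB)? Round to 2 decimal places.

8.67 GB

Audio: 160 kbps = 0.160 Mbps.
conference talk: 2.100 Mbps × 2340 s = 4914.0 Mb
podcast episode with video: 5.860 Mbps × 7620 s = 44653.2 Mb
short film: 22.380 Mbps × 720 s = 16113.6 Mb
interview recording: 3.870 Mbps × 960 s = 3715.2 Mb
Total: 69396.0 Mb = 8674.5 MB.
= 8.675 GB.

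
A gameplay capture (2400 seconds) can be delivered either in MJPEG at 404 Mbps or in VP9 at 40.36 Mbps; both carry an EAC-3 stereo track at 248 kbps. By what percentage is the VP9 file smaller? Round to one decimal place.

Audio: 248 kbps = 0.248 Mbps.
MJPEG: 404.248 Mbps × 2400 s = 970195.2 Mb = 121.274 GB.
VP9: 40.608 Mbps × 2400 s = 97459.2 Mb = 12.182 GB.
Reduction: (1 − 12.182/121.274) × 100 = 89.95%.

90.0%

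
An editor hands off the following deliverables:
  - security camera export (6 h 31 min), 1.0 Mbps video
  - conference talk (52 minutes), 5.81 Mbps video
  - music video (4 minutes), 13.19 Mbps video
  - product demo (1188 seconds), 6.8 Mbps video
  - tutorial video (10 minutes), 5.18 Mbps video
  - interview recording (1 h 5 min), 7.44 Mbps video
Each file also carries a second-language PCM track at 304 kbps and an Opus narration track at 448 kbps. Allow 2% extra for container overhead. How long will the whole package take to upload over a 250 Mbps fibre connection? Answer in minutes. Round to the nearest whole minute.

7 minutes

Audio total: 304 + 448 = 752 kbps = 0.752 Mbps.
security camera export: 1.752 Mbps × 23460 s × 1.02 = 41924.0 Mb
conference talk: 6.562 Mbps × 3120 s × 1.02 = 20882.9 Mb
music video: 13.942 Mbps × 240 s × 1.02 = 3413.0 Mb
product demo: 7.552 Mbps × 1188 s × 1.02 = 9151.2 Mb
tutorial video: 5.932 Mbps × 600 s × 1.02 = 3630.4 Mb
interview recording: 8.192 Mbps × 3900 s × 1.02 = 32587.8 Mb
Total: 111589.2 Mb = 13948.7 MB.
At 250 Mbps: 111589.2 / 250 = 446 s ≈ 7.44 minutes.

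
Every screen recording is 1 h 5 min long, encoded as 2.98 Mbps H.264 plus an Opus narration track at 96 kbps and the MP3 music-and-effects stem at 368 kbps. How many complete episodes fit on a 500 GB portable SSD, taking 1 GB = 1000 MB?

297

1 h 5 min = 65 min = 3900 s
Audio total: 96 + 368 = 464 kbps = 0.464 Mbps.
Total bitrate: 3.444 Mbps.
Per item: 3.444 Mbps × 3900 s = 13,432 Mb = 1,679 MB.
Capacity: 500 GB = 4,000,000 Mb; 297.81 items → 297 complete.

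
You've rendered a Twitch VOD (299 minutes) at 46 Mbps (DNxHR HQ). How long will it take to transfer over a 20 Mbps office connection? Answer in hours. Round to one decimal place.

299 min = 17940 s
File: 46.000 Mbps × 17940 s = 825240.0 Mb.
At 20 Mbps: 825240.0 / 20 = 41262.0 s ≈ 11.5 hours.

11.5 hours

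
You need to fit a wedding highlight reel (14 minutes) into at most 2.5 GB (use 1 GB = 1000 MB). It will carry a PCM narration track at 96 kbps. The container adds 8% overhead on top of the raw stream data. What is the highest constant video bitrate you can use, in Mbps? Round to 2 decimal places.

Budget: 2.5 GB = 20000.0 Mb.
Stream payload after overhead: 20000.0 / 1.08 = 18518.5 Mb.
14 min = 840 s
Total bitrate budget: 18518.5 Mb / 840 s = 22.046 Mbps.
Audio: 96 kbps = 0.096 Mbps.
Video: 22.046 − 0.096 = 21.950 Mbps.

21.95 Mbps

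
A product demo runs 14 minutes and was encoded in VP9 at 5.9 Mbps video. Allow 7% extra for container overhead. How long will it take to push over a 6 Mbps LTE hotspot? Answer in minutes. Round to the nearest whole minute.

15 minutes

14 min = 840 s
File: 5.900 Mbps × 840 s = 4956.0 Mb.
With 7% container overhead: ×1.07. → 5302.9 Mb.
At 6 Mbps: 5302.9 / 6 = 883.8 s ≈ 14.7 minutes.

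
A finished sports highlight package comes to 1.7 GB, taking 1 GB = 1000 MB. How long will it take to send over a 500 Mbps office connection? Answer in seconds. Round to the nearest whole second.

27 seconds

File: 1.7 GB = 13600.0 Mb.
At 500 Mbps: 13600.0 / 500 = 27.2 s ≈ 27.2 seconds.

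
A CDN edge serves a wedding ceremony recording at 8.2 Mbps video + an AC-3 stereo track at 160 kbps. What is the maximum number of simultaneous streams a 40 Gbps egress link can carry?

4784

Audio: 160 kbps = 0.160 Mbps.
Per-viewer media rate: 8.360 Mbps.
40 Gbps = 40,000 Mbps; 40,000 / 8.360 = 4784.69 → 4784 viewers.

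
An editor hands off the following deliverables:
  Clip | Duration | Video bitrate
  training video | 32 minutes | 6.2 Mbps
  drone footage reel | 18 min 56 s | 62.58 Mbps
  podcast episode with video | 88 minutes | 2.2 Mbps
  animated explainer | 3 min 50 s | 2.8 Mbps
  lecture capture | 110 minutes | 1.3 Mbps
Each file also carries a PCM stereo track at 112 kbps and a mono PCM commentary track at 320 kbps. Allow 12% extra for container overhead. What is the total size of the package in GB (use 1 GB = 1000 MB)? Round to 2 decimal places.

15.45 GB

Audio total: 112 + 320 = 432 kbps = 0.432 Mbps.
training video: 6.632 Mbps × 1920 s × 1.12 = 14261.5 Mb
drone footage reel: 63.012 Mbps × 1136 s × 1.12 = 80171.4 Mb
podcast episode with video: 2.632 Mbps × 5280 s × 1.12 = 15564.6 Mb
animated explainer: 3.232 Mbps × 230 s × 1.12 = 832.6 Mb
lecture capture: 1.732 Mbps × 6600 s × 1.12 = 12802.9 Mb
Total: 123633.0 Mb = 15454.1 MB.
= 15.45 GB.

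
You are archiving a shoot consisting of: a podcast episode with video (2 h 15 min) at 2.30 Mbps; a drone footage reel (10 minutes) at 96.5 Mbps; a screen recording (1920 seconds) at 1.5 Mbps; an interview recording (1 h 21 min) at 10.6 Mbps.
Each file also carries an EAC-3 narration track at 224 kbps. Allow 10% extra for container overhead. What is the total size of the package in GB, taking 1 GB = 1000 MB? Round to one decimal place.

Audio: 224 kbps = 0.224 Mbps.
podcast episode with video: 2.524 Mbps × 8100 s × 1.10 = 22488.8 Mb
drone footage reel: 96.724 Mbps × 600 s × 1.10 = 63837.8 Mb
screen recording: 1.724 Mbps × 1920 s × 1.10 = 3641.1 Mb
interview recording: 10.824 Mbps × 4860 s × 1.10 = 57865.1 Mb
Total: 147832.9 Mb = 18479.1 MB.
= 18.48 GB.

18.5 GB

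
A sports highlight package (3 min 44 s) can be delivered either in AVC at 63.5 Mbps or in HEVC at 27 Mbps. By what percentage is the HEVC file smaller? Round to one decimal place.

3 min 44 s = 224 s
AVC: 63.500 Mbps × 224 s = 14224.0 Mb = 1.656 GiB.
HEVC: 27.000 Mbps × 224 s = 6048.0 Mb = 0.704 GiB.
Reduction: (1 − 0.704/1.656) × 100 = 57.48%.

57.5%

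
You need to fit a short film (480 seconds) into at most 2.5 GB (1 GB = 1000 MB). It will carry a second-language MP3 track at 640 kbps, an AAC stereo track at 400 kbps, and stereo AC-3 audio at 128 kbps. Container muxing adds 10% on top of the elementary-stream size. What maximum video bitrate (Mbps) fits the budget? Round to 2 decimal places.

36.71 Mbps

Budget: 2.5 GB = 20000.0 Mb.
Stream payload after overhead: 20000.0 / 1.10 = 18181.8 Mb.
Total bitrate budget: 18181.8 Mb / 480 s = 37.879 Mbps.
Audio total: 640 + 400 + 128 = 1168 kbps = 1.168 Mbps.
Video: 37.879 − 1.168 = 36.711 Mbps.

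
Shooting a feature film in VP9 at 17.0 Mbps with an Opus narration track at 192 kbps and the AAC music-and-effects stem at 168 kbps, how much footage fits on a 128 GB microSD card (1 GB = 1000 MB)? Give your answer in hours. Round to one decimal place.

16.4 hours

Audio total: 192 + 168 = 360 kbps = 0.360 Mbps.
Total bitrate: 17.0 + 0.360 = 17.360 Mbps.
Capacity: 128 GB = 1,024,000 Mb.
Recording time: 1,024,000 / 17.360 = 58,986 s ≈ 16.4 hours.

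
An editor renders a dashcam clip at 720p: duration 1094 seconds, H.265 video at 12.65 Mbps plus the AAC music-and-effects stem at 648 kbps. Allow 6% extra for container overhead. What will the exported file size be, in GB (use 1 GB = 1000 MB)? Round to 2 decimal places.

1.93 GB

Audio: 648 kbps = 0.648 Mbps.
Total bitrate: 12.65 + 0.648 = 13.298 Mbps.
Stream data: 13.298 Mbps × 1094 s = 14548.0 Mb.
With 6% container overhead: ×1.06.
15,421 Mb ÷ 8 = 1,928 MB → 1.928 GB.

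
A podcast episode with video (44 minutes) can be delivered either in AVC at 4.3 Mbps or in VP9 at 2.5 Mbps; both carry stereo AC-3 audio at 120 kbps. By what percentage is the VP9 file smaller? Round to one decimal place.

44 min = 2640 s
Audio: 120 kbps = 0.120 Mbps.
AVC: 4.420 Mbps × 2640 s = 11668.8 Mb = 1.459 GB.
VP9: 2.620 Mbps × 2640 s = 6916.8 Mb = 0.865 GB.
Reduction: (1 − 0.865/1.459) × 100 = 40.72%.

40.7%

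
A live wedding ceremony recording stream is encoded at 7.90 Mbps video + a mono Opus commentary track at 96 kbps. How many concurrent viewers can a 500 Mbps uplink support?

Audio: 96 kbps = 0.096 Mbps.
Per-viewer media rate: 7.996 Mbps.
500 Mbps = 500.0 Mbps; 500.0 / 7.996 = 62.53 → 62 viewers.

62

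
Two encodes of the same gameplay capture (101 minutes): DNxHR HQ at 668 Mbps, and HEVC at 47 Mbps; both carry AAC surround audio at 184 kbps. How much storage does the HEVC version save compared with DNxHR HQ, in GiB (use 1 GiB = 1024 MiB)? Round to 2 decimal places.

438.10 GiB

101 min = 6060 s
Audio: 184 kbps = 0.184 Mbps.
DNxHR HQ: 668.184 Mbps × 6060 s = 4049195.0 Mb = 471.388 GiB.
HEVC: 47.184 Mbps × 6060 s = 285935.0 Mb = 33.287 GiB.
Saving: 471.388 − 33.287 = 438.101 GiB.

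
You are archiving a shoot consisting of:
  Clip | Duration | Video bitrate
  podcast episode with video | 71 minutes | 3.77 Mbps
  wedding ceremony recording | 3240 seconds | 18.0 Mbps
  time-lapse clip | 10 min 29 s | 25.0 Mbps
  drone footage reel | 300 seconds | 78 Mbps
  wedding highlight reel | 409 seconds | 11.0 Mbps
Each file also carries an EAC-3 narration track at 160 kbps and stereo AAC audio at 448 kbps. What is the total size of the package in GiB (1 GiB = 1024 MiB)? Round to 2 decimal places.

14.36 GiB

Audio total: 160 + 448 = 608 kbps = 0.608 Mbps.
podcast episode with video: 4.378 Mbps × 4260 s = 18650.3 Mb
wedding ceremony recording: 18.608 Mbps × 3240 s = 60289.9 Mb
time-lapse clip: 25.608 Mbps × 629 s = 16107.4 Mb
drone footage reel: 78.608 Mbps × 300 s = 23582.4 Mb
wedding highlight reel: 11.608 Mbps × 409 s = 4747.7 Mb
Total: 123377.7 Mb = 15422.2 MB.
= 14.36 GiB.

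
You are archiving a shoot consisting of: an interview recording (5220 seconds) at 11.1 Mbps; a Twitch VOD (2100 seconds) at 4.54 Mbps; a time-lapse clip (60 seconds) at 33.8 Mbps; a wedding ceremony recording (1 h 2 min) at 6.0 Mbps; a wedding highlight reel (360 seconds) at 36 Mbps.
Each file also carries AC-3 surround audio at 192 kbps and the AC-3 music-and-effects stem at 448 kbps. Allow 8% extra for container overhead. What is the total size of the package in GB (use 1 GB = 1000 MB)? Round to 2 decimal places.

15.14 GB

Audio total: 192 + 448 = 640 kbps = 0.640 Mbps.
interview recording: 11.740 Mbps × 5220 s × 1.08 = 66185.4 Mb
Twitch VOD: 5.180 Mbps × 2100 s × 1.08 = 11748.2 Mb
time-lapse clip: 34.440 Mbps × 60 s × 1.08 = 2231.7 Mb
wedding ceremony recording: 6.640 Mbps × 3720 s × 1.08 = 26676.9 Mb
wedding highlight reel: 36.640 Mbps × 360 s × 1.08 = 14245.6 Mb
Total: 121087.9 Mb = 15136.0 MB.
= 15.14 GB.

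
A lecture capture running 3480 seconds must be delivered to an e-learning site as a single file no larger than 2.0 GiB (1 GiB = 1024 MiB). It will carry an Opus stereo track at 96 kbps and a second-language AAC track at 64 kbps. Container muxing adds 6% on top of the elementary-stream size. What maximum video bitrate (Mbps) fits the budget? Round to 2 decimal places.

4.50 Mbps

Budget: 2.0 GiB = 17179.9 Mb.
Stream payload after overhead: 17179.9 / 1.06 = 16207.4 Mb.
Total bitrate budget: 16207.4 Mb / 3480 s = 4.657 Mbps.
Audio total: 96 + 64 = 160 kbps = 0.160 Mbps.
Video: 4.657 − 0.160 = 4.497 Mbps.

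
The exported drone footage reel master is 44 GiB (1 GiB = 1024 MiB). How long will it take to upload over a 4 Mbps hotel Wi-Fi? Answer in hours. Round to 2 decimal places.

File: 44 GiB = 377957.1 Mb.
At 4 Mbps: 377957.1 / 4 = 94489.3 s ≈ 26.2 hours.

26.25 hours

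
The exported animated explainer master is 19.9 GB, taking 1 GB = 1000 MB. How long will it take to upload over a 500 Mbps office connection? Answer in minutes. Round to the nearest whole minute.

File: 19.9 GB = 159200.0 Mb.
At 500 Mbps: 159200.0 / 500 = 318.4 s ≈ 5.31 minutes.

5 minutes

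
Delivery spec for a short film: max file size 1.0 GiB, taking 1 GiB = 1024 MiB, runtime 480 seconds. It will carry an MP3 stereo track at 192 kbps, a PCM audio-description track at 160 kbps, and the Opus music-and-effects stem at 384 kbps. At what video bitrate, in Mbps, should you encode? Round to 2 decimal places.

17.16 Mbps

Budget: 1.0 GiB = 8589.9 Mb.
Total bitrate budget: 8589.9 Mb / 480 s = 17.896 Mbps.
Audio total: 192 + 160 + 384 = 736 kbps = 0.736 Mbps.
Video: 17.896 − 0.736 = 17.160 Mbps.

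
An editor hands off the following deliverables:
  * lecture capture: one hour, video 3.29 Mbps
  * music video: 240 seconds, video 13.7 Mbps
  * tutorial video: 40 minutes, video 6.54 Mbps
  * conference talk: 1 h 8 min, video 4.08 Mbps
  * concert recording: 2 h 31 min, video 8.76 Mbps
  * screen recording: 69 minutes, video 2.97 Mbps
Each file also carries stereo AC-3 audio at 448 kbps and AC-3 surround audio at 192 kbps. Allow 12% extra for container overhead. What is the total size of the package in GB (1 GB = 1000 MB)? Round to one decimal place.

21.6 GB

Audio total: 448 + 192 = 640 kbps = 0.640 Mbps.
lecture capture: 3.930 Mbps × 3600 s × 1.12 = 15845.8 Mb
music video: 14.340 Mbps × 240 s × 1.12 = 3854.6 Mb
tutorial video: 7.180 Mbps × 2400 s × 1.12 = 19299.8 Mb
conference talk: 4.720 Mbps × 4080 s × 1.12 = 21568.5 Mb
concert recording: 9.400 Mbps × 9060 s × 1.12 = 95383.7 Mb
screen recording: 3.610 Mbps × 4140 s × 1.12 = 16738.8 Mb
Total: 172691.2 Mb = 21586.4 MB.
= 21.59 GB.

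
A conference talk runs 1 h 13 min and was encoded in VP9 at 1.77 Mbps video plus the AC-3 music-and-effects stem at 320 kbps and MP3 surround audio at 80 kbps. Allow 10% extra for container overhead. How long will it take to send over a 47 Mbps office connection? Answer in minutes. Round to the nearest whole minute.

1 h 13 min = 73 min = 4380 s
Audio total: 320 + 80 = 400 kbps = 0.400 Mbps.
Total bitrate: 2.170 Mbps.
File: 2.170 Mbps × 4380 s = 9504.6 Mb.
With 10% container overhead: ×1.10. → 10455.1 Mb.
At 47 Mbps: 10455.1 / 47 = 222.4 s ≈ 3.71 minutes.

4 minutes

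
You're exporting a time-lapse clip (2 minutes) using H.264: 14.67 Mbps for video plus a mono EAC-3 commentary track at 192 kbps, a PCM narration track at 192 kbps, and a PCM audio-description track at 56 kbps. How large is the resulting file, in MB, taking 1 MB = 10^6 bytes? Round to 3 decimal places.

226.650 MB

2 min = 120 s
Audio total: 192 + 192 + 56 = 440 kbps = 0.440 Mbps.
Total bitrate: 14.67 + 0.440 = 15.110 Mbps.
Stream data: 15.110 Mbps × 120 s = 1813.2 Mb.
1,813 Mb ÷ 8 = 226.7 MB → 226.7 MB.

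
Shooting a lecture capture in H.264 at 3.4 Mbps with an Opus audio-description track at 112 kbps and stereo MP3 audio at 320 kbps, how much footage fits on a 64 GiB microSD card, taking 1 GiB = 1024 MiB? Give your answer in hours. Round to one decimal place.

Audio total: 112 + 320 = 432 kbps = 0.432 Mbps.
Total bitrate: 3.4 + 0.432 = 3.832 Mbps.
Capacity: 64 GiB = 549,756 Mb.
Recording time: 549,756 / 3.832 = 143,464 s ≈ 39.9 hours.

39.9 hours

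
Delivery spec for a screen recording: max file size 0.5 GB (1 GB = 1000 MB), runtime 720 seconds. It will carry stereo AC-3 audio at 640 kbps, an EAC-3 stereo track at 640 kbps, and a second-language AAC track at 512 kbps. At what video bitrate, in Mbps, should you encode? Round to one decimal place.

3.8 Mbps

Budget: 0.5 GB = 4000.0 Mb.
Total bitrate budget: 4000.0 Mb / 720 s = 5.556 Mbps.
Audio total: 640 + 640 + 512 = 1792 kbps = 1.792 Mbps.
Video: 5.556 − 1.792 = 3.764 Mbps.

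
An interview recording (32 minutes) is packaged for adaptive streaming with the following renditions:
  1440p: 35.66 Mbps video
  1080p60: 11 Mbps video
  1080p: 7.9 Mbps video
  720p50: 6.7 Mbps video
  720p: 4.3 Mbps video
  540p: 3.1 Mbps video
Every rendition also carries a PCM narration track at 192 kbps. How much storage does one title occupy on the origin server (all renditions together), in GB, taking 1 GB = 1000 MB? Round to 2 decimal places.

32 min = 1920 s
Audio: 192 kbps = 0.192 Mbps.
Sum of rendition bitrates: (35.66+0.192) + (11+0.192) + (7.9+0.192) + (6.7+0.192) + (4.3+0.192) + (3.1+0.192) = 69.812 Mbps.
× 1920 s = 134,039 Mb = 16,755 MB = 16.75 GB.

16.75 GB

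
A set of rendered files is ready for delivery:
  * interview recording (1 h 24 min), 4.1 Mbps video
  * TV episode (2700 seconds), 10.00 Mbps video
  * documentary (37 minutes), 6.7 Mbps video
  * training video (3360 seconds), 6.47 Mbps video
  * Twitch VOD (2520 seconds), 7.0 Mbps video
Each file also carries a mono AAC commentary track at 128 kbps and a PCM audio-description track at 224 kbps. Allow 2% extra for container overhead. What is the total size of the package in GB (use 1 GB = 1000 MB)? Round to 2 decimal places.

13.71 GB

Audio total: 128 + 224 = 352 kbps = 0.352 Mbps.
interview recording: 4.452 Mbps × 5040 s × 1.02 = 22886.8 Mb
TV episode: 10.352 Mbps × 2700 s × 1.02 = 28509.4 Mb
documentary: 7.052 Mbps × 2220 s × 1.02 = 15968.5 Mb
training video: 6.822 Mbps × 3360 s × 1.02 = 23380.4 Mb
Twitch VOD: 7.352 Mbps × 2520 s × 1.02 = 18897.6 Mb
Total: 109642.7 Mb = 13705.3 MB.
= 13.71 GB.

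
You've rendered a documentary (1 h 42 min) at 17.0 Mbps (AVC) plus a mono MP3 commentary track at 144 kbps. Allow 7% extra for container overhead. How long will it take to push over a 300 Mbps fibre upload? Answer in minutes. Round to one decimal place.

1 h 42 min = 102 min = 6120 s
Audio: 144 kbps = 0.144 Mbps.
Total bitrate: 17.144 Mbps.
File: 17.144 Mbps × 6120 s = 104921.3 Mb.
With 7% container overhead: ×1.07. → 112265.8 Mb.
At 300 Mbps: 112265.8 / 300 = 374.2 s ≈ 6.24 minutes.

6.2 minutes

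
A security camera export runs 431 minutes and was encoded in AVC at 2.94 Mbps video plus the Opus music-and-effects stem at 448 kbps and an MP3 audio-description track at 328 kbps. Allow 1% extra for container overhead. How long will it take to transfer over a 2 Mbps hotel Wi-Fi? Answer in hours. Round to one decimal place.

13.5 hours

431 min = 25860 s
Audio total: 448 + 328 = 776 kbps = 0.776 Mbps.
Total bitrate: 3.716 Mbps.
File: 3.716 Mbps × 25860 s = 96095.8 Mb.
With 1% container overhead: ×1.01. → 97056.7 Mb.
At 2 Mbps: 97056.7 / 2 = 48528.4 s ≈ 13.5 hours.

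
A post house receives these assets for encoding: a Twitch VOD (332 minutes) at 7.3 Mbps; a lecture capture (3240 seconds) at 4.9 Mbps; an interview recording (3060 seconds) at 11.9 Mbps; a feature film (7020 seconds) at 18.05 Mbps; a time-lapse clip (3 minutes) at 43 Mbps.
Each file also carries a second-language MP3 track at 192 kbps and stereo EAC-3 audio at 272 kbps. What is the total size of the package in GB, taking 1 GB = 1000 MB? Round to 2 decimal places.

Audio total: 192 + 272 = 464 kbps = 0.464 Mbps.
Twitch VOD: 7.764 Mbps × 19920 s = 154658.9 Mb
lecture capture: 5.364 Mbps × 3240 s = 17379.4 Mb
interview recording: 12.364 Mbps × 3060 s = 37833.8 Mb
feature film: 18.514 Mbps × 7020 s = 129968.3 Mb
time-lapse clip: 43.464 Mbps × 180 s = 7823.5 Mb
Total: 347663.9 Mb = 43458.0 MB.
= 43.46 GB.

43.46 GB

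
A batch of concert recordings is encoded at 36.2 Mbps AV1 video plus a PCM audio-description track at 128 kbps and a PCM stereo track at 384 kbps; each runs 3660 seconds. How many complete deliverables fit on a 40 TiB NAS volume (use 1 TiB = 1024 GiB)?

Audio total: 128 + 384 = 512 kbps = 0.512 Mbps.
Total bitrate: 36.712 Mbps.
Per item: 36.712 Mbps × 3660 s = 134,366 Mb = 16,796 MB.
Capacity: 40 TiB = 351,843,721 Mb; 2618.55 items → 2618 complete.

2618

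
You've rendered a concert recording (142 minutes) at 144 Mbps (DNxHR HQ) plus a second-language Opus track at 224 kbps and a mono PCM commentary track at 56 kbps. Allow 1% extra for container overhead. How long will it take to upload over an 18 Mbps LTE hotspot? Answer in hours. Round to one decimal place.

19.2 hours

142 min = 8520 s
Audio total: 224 + 56 = 280 kbps = 0.280 Mbps.
Total bitrate: 144.280 Mbps.
File: 144.280 Mbps × 8520 s = 1229265.6 Mb.
With 1% container overhead: ×1.01. → 1241558.3 Mb.
At 18 Mbps: 1241558.3 / 18 = 68975.5 s ≈ 19.2 hours.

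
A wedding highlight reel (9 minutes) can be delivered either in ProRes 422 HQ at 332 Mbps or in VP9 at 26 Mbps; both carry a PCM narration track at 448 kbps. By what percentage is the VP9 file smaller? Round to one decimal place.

92.0%

9 min = 540 s
Audio: 448 kbps = 0.448 Mbps.
ProRes 422 HQ: 332.448 Mbps × 540 s = 179521.9 Mb = 22.440 GB.
VP9: 26.448 Mbps × 540 s = 14281.9 Mb = 1.785 GB.
Reduction: (1 − 1.785/22.440) × 100 = 92.04%.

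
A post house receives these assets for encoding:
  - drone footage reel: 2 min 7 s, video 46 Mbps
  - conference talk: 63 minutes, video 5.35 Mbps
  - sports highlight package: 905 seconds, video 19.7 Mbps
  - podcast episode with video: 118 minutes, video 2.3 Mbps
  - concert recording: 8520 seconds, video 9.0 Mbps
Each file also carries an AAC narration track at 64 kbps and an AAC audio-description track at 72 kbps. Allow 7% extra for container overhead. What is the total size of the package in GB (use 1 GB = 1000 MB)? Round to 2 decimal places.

18.68 GB

Audio total: 64 + 72 = 136 kbps = 0.136 Mbps.
drone footage reel: 46.136 Mbps × 127 s × 1.07 = 6269.4 Mb
conference talk: 5.486 Mbps × 3780 s × 1.07 = 22188.7 Mb
sports highlight package: 19.836 Mbps × 905 s × 1.07 = 19208.2 Mb
podcast episode with video: 2.436 Mbps × 7080 s × 1.07 = 18454.2 Mb
concert recording: 9.136 Mbps × 8520 s × 1.07 = 83287.4 Mb
Total: 149407.9 Mb = 18676.0 MB.
= 18.68 GB.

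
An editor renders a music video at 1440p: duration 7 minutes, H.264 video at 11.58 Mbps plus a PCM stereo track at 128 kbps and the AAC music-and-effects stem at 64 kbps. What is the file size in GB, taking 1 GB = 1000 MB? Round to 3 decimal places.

0.618 GB

7 min = 420 s
Audio total: 128 + 64 = 192 kbps = 0.192 Mbps.
Total bitrate: 11.58 + 0.192 = 11.772 Mbps.
Stream data: 11.772 Mbps × 420 s = 4944.2 Mb.
4,944 Mb ÷ 8 = 618.0 MB → 0.618 GB.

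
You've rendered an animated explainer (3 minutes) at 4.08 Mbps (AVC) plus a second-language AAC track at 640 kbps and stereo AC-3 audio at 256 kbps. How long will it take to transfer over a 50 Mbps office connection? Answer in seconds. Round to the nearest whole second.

3 min = 180 s
Audio total: 640 + 256 = 896 kbps = 0.896 Mbps.
Total bitrate: 4.976 Mbps.
File: 4.976 Mbps × 180 s = 895.7 Mb.
At 50 Mbps: 895.7 / 50 = 17.9 s ≈ 17.9 seconds.

18 seconds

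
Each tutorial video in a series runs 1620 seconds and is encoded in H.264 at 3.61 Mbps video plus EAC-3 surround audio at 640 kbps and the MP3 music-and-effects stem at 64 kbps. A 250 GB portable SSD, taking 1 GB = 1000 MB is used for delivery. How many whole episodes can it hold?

286

Audio total: 640 + 64 = 704 kbps = 0.704 Mbps.
Total bitrate: 4.314 Mbps.
Per item: 4.314 Mbps × 1620 s = 6,989 Mb = 873.6 MB.
Capacity: 250 GB = 2,000,000 Mb; 286.18 items → 286 complete.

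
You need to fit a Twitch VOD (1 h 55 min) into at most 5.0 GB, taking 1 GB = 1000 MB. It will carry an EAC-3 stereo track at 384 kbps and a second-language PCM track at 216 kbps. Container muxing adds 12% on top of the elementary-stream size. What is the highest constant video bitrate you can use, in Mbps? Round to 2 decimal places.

Budget: 5.0 GB = 40000.0 Mb.
Stream payload after overhead: 40000.0 / 1.12 = 35714.3 Mb.
1 h 55 min = 115 min = 6900 s
Total bitrate budget: 35714.3 Mb / 6900 s = 5.176 Mbps.
Audio total: 384 + 216 = 600 kbps = 0.600 Mbps.
Video: 5.176 − 0.600 = 4.576 Mbps.

4.58 Mbps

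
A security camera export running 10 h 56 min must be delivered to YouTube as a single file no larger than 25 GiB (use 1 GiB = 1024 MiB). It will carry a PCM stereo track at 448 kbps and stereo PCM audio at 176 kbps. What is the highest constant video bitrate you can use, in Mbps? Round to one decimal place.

Budget: 25 GiB = 214748.4 Mb.
10 h 56 min = 656 min = 39360 s
Total bitrate budget: 214748.4 Mb / 39360 s = 5.456 Mbps.
Audio total: 448 + 176 = 624 kbps = 0.624 Mbps.
Video: 5.456 − 0.624 = 4.832 Mbps.

4.8 Mbps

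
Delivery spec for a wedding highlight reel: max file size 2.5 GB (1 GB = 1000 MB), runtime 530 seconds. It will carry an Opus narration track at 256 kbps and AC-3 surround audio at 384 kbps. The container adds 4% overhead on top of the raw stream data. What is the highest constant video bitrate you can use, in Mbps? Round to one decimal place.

35.6 Mbps

Budget: 2.5 GB = 20000.0 Mb.
Stream payload after overhead: 20000.0 / 1.04 = 19230.8 Mb.
Total bitrate budget: 19230.8 Mb / 530 s = 36.284 Mbps.
Audio total: 256 + 384 = 640 kbps = 0.640 Mbps.
Video: 36.284 − 0.640 = 35.644 Mbps.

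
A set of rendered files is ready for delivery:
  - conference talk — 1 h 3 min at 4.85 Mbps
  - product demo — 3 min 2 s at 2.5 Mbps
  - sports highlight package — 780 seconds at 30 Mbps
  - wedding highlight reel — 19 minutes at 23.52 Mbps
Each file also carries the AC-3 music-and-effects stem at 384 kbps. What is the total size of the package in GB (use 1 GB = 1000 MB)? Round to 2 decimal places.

8.91 GB

Audio: 384 kbps = 0.384 Mbps.
conference talk: 5.234 Mbps × 3780 s = 19784.5 Mb
product demo: 2.884 Mbps × 182 s = 524.9 Mb
sports highlight package: 30.384 Mbps × 780 s = 23699.5 Mb
wedding highlight reel: 23.904 Mbps × 1140 s = 27250.6 Mb
Total: 71259.5 Mb = 8907.4 MB.
= 8.907 GB.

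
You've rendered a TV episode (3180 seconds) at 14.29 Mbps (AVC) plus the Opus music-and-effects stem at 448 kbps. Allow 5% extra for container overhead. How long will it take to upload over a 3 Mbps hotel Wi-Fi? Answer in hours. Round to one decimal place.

Audio: 448 kbps = 0.448 Mbps.
Total bitrate: 14.738 Mbps.
File: 14.738 Mbps × 3180 s = 46866.8 Mb.
With 5% container overhead: ×1.05. → 49210.2 Mb.
At 3 Mbps: 49210.2 / 3 = 16403.4 s ≈ 4.56 hours.

4.6 hours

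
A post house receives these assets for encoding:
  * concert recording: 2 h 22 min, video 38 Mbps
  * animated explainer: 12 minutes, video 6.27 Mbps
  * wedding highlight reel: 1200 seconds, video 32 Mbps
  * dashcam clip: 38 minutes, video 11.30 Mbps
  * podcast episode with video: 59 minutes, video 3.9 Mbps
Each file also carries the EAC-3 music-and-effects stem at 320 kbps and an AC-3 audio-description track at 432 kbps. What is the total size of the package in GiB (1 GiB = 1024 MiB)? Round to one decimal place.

Audio total: 320 + 432 = 752 kbps = 0.752 Mbps.
concert recording: 38.752 Mbps × 8520 s = 330167.0 Mb
animated explainer: 7.022 Mbps × 720 s = 5055.8 Mb
wedding highlight reel: 32.752 Mbps × 1200 s = 39302.4 Mb
dashcam clip: 12.052 Mbps × 2280 s = 27478.6 Mb
podcast episode with video: 4.652 Mbps × 3540 s = 16468.1 Mb
Total: 418471.9 Mb = 52309.0 MB.
= 48.72 GiB.

48.7 GiB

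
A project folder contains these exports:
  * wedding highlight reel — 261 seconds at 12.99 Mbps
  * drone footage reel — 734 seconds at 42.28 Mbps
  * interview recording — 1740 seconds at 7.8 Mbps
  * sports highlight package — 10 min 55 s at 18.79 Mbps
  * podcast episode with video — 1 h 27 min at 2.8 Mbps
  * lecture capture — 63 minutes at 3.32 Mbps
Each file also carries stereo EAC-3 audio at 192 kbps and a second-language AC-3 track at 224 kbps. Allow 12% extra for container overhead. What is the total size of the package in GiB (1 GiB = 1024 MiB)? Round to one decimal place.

Audio total: 192 + 224 = 416 kbps = 0.416 Mbps.
wedding highlight reel: 13.406 Mbps × 261 s × 1.12 = 3918.8 Mb
drone footage reel: 42.696 Mbps × 734 s × 1.12 = 35099.5 Mb
interview recording: 8.216 Mbps × 1740 s × 1.12 = 16011.3 Mb
sports highlight package: 19.206 Mbps × 655 s × 1.12 = 14089.5 Mb
podcast episode with video: 3.216 Mbps × 5220 s × 1.12 = 18802.0 Mb
lecture capture: 3.736 Mbps × 3780 s × 1.12 = 15816.7 Mb
Total: 103738.0 Mb = 12967.2 MB.
= 12.08 GiB.

12.1 GiB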